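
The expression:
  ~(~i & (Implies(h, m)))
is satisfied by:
  {i: True, h: True, m: False}
  {i: True, h: False, m: False}
  {i: True, m: True, h: True}
  {i: True, m: True, h: False}
  {h: True, m: False, i: False}


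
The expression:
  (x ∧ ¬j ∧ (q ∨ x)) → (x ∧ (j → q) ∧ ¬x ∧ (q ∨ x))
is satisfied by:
  {j: True, x: False}
  {x: False, j: False}
  {x: True, j: True}


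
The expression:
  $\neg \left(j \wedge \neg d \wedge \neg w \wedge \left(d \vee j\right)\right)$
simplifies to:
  $d \vee w \vee \neg j$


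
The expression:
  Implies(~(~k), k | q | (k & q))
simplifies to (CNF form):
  True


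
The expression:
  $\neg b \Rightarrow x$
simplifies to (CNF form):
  $b \vee x$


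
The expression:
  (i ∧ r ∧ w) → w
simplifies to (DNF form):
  True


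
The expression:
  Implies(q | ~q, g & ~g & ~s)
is never true.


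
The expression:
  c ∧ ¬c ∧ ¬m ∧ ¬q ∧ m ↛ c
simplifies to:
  False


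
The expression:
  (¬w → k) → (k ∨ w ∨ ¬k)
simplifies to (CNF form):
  True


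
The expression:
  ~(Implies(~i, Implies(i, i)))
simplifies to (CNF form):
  False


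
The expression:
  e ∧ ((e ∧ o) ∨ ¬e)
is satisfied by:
  {e: True, o: True}


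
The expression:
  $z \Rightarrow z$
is always true.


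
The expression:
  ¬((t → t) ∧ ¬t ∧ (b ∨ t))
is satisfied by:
  {t: True, b: False}
  {b: False, t: False}
  {b: True, t: True}


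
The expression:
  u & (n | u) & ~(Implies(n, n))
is never true.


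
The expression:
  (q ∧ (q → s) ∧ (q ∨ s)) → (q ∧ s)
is always true.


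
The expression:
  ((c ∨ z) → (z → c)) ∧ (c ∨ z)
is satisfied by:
  {c: True}


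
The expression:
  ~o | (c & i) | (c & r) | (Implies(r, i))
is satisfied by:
  {i: True, c: True, o: False, r: False}
  {i: True, o: False, c: False, r: False}
  {c: True, i: False, o: False, r: False}
  {i: False, o: False, c: False, r: False}
  {r: True, i: True, c: True, o: False}
  {r: True, i: True, o: False, c: False}
  {r: True, c: True, i: False, o: False}
  {r: True, i: False, o: False, c: False}
  {i: True, o: True, c: True, r: False}
  {i: True, o: True, r: False, c: False}
  {o: True, c: True, r: False, i: False}
  {o: True, r: False, c: False, i: False}
  {i: True, o: True, r: True, c: True}
  {i: True, o: True, r: True, c: False}
  {o: True, r: True, c: True, i: False}


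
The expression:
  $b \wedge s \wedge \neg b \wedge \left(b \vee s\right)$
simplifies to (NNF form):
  $\text{False}$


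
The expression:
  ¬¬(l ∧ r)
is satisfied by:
  {r: True, l: True}


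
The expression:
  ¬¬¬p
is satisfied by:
  {p: False}


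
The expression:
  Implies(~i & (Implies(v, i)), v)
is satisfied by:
  {i: True, v: True}
  {i: True, v: False}
  {v: True, i: False}


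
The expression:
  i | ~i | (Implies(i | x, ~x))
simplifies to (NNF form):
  True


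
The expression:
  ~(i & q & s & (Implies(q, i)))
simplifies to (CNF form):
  ~i | ~q | ~s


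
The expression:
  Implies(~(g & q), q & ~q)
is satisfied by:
  {g: True, q: True}


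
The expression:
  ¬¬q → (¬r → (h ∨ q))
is always true.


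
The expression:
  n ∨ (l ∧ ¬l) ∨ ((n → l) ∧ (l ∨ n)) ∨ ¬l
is always true.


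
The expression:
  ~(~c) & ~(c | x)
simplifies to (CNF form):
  False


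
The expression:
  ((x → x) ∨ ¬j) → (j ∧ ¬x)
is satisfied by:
  {j: True, x: False}


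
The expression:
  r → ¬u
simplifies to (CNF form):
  ¬r ∨ ¬u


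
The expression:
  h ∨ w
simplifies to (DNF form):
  h ∨ w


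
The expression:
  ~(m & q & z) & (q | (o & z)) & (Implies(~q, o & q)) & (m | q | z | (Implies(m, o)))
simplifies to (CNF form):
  q & (~m | ~z)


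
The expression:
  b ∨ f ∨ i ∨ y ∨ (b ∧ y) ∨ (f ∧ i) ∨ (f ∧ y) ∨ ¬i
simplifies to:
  True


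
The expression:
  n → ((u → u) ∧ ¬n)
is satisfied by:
  {n: False}


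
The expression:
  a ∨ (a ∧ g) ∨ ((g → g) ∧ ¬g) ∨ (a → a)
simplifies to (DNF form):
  True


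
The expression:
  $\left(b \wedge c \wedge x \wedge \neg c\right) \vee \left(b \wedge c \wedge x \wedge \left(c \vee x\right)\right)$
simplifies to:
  $b \wedge c \wedge x$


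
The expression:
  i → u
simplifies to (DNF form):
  u ∨ ¬i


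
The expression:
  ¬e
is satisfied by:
  {e: False}


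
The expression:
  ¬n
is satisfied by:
  {n: False}


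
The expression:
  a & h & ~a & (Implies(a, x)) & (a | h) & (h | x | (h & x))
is never true.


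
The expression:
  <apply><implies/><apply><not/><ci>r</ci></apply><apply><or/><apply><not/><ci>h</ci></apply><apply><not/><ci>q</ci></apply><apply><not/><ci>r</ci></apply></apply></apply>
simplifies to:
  <true/>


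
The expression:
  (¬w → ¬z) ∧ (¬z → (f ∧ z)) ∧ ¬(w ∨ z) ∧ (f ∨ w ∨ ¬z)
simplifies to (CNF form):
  False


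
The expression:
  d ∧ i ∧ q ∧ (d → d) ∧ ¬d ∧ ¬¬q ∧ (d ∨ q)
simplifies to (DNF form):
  False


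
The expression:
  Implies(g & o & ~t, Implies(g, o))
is always true.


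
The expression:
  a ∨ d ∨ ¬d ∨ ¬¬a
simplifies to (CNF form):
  True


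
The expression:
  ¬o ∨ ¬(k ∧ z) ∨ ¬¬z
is always true.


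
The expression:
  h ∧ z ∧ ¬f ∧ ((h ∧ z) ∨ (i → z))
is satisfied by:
  {h: True, z: True, f: False}


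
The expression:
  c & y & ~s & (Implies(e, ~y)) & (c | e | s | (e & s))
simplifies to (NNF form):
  c & y & ~e & ~s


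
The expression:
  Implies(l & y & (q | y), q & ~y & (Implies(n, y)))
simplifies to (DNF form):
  ~l | ~y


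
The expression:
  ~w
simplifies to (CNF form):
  ~w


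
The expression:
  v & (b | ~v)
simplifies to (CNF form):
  b & v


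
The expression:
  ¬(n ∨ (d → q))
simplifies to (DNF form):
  d ∧ ¬n ∧ ¬q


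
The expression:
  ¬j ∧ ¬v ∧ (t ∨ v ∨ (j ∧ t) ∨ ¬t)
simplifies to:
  ¬j ∧ ¬v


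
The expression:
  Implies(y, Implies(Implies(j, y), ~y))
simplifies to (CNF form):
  ~y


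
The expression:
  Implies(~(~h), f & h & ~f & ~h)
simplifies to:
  ~h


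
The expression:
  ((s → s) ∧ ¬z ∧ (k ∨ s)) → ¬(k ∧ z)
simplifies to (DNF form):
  True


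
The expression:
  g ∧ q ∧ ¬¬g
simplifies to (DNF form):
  g ∧ q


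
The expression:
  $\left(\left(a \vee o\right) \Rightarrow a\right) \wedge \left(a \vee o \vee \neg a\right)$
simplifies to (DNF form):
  $a \vee \neg o$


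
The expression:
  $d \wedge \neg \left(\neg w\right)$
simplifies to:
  $d \wedge w$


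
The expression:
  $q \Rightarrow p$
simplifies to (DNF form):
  $p \vee \neg q$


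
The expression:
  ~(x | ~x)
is never true.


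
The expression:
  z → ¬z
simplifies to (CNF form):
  ¬z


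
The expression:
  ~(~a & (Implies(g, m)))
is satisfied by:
  {a: True, g: True, m: False}
  {a: True, g: False, m: False}
  {a: True, m: True, g: True}
  {a: True, m: True, g: False}
  {g: True, m: False, a: False}


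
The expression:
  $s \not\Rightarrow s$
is never true.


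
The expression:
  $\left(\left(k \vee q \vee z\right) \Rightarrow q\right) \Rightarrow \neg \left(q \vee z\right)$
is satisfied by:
  {q: False}


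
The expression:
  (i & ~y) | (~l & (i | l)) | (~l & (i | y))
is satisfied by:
  {i: True, l: False, y: False}
  {y: True, l: False, i: True}
  {y: True, l: False, i: False}
  {i: True, l: True, y: False}


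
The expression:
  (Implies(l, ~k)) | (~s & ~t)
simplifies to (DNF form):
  ~k | ~l | (~s & ~t)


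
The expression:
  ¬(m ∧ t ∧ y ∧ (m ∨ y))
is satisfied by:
  {m: False, t: False, y: False}
  {y: True, m: False, t: False}
  {t: True, m: False, y: False}
  {y: True, t: True, m: False}
  {m: True, y: False, t: False}
  {y: True, m: True, t: False}
  {t: True, m: True, y: False}


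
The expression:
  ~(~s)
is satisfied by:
  {s: True}


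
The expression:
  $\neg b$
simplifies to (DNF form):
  $\neg b$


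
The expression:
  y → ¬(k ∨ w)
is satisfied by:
  {w: False, y: False, k: False}
  {k: True, w: False, y: False}
  {w: True, k: False, y: False}
  {k: True, w: True, y: False}
  {y: True, k: False, w: False}


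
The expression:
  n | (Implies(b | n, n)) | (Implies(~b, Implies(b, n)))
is always true.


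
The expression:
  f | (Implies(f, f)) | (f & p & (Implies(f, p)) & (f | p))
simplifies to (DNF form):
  True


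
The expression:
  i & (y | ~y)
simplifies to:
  i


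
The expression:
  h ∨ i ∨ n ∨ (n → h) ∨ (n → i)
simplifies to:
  True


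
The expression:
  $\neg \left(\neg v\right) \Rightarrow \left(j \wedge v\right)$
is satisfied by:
  {j: True, v: False}
  {v: False, j: False}
  {v: True, j: True}


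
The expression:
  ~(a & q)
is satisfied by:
  {q: False, a: False}
  {a: True, q: False}
  {q: True, a: False}


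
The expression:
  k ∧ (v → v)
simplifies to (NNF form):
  k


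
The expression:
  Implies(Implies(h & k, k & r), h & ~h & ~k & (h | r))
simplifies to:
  h & k & ~r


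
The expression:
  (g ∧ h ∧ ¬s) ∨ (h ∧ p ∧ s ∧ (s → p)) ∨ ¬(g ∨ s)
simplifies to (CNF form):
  (h ∨ ¬g) ∧ (h ∨ ¬s) ∧ (p ∨ ¬s) ∧ (h ∨ p ∨ ¬g) ∧ (h ∨ p ∨ ¬s) ∧ (h ∨ ¬g ∨ ¬s) ∧ (p ∨ ¬g ∨ ¬s)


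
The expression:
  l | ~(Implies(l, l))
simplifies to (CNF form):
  l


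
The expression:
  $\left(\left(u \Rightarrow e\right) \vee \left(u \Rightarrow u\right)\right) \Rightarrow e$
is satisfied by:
  {e: True}


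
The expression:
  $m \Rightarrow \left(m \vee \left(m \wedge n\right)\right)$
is always true.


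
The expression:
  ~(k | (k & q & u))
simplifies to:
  ~k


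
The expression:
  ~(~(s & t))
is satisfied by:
  {t: True, s: True}


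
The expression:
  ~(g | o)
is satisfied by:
  {g: False, o: False}


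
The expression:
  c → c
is always true.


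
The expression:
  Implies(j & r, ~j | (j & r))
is always true.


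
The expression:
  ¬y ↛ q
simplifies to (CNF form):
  q ∨ ¬y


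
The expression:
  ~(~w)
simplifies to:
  w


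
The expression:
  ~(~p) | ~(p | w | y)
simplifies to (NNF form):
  p | (~w & ~y)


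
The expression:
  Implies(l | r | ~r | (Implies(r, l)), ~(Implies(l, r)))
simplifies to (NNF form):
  l & ~r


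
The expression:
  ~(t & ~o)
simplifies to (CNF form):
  o | ~t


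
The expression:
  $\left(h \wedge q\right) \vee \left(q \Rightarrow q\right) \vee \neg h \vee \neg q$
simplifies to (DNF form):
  $\text{True}$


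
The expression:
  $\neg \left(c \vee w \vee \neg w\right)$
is never true.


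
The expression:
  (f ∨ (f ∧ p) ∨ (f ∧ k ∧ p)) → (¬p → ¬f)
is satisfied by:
  {p: True, f: False}
  {f: False, p: False}
  {f: True, p: True}


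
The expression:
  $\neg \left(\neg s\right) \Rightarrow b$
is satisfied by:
  {b: True, s: False}
  {s: False, b: False}
  {s: True, b: True}


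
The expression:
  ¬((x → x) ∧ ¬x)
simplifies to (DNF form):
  x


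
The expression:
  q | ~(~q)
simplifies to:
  q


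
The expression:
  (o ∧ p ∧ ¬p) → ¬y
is always true.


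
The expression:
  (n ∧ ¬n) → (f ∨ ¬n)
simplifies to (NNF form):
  True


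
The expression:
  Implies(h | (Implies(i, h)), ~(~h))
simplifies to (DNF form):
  h | i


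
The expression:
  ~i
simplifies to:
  ~i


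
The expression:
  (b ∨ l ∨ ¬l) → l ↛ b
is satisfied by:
  {l: True, b: False}


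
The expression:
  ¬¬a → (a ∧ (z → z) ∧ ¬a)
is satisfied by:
  {a: False}


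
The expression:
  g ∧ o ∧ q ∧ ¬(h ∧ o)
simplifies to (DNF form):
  g ∧ o ∧ q ∧ ¬h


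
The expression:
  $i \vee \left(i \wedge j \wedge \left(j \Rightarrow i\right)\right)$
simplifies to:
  $i$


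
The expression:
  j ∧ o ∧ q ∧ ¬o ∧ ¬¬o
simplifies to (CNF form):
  False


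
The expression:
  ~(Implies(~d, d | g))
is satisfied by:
  {g: False, d: False}


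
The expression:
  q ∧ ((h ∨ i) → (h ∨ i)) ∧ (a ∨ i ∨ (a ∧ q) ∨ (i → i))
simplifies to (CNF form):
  q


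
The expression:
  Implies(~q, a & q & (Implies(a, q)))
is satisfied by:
  {q: True}


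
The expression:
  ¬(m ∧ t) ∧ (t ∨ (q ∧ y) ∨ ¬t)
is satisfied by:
  {m: False, t: False}
  {t: True, m: False}
  {m: True, t: False}


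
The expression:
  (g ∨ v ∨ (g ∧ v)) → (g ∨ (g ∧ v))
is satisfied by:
  {g: True, v: False}
  {v: False, g: False}
  {v: True, g: True}


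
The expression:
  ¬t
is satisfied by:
  {t: False}


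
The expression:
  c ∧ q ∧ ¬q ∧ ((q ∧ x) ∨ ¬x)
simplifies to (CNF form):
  False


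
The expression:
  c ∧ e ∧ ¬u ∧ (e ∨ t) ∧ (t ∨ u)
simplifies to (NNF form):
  c ∧ e ∧ t ∧ ¬u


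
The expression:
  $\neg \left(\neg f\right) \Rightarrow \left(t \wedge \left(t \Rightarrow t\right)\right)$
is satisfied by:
  {t: True, f: False}
  {f: False, t: False}
  {f: True, t: True}


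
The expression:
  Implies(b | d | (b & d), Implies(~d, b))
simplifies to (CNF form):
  True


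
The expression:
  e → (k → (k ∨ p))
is always true.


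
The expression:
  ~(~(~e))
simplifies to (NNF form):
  ~e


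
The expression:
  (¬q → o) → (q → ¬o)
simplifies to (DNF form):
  ¬o ∨ ¬q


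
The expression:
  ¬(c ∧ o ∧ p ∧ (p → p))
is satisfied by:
  {p: False, c: False, o: False}
  {o: True, p: False, c: False}
  {c: True, p: False, o: False}
  {o: True, c: True, p: False}
  {p: True, o: False, c: False}
  {o: True, p: True, c: False}
  {c: True, p: True, o: False}


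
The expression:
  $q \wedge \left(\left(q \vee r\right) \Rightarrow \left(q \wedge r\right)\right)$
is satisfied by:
  {r: True, q: True}


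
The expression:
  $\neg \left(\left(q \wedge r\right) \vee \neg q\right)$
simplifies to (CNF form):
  $q \wedge \neg r$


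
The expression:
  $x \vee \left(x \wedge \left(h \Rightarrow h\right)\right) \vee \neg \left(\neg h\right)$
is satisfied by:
  {x: True, h: True}
  {x: True, h: False}
  {h: True, x: False}


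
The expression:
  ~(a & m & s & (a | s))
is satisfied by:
  {s: False, m: False, a: False}
  {a: True, s: False, m: False}
  {m: True, s: False, a: False}
  {a: True, m: True, s: False}
  {s: True, a: False, m: False}
  {a: True, s: True, m: False}
  {m: True, s: True, a: False}


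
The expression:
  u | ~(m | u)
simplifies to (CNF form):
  u | ~m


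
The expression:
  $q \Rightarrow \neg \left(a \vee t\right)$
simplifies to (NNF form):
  $\left(\neg a \wedge \neg t\right) \vee \neg q$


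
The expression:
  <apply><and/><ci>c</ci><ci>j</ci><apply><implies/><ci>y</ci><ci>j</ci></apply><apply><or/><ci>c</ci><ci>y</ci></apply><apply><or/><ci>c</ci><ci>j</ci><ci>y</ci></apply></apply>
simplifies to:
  <apply><and/><ci>c</ci><ci>j</ci></apply>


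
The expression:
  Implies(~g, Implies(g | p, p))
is always true.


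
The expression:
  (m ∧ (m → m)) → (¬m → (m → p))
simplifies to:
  True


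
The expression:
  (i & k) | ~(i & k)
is always true.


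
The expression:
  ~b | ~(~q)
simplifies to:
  q | ~b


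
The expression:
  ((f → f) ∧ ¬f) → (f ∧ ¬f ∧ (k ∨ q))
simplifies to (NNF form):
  f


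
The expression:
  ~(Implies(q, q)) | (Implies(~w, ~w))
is always true.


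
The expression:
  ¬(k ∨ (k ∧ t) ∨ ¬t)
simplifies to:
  t ∧ ¬k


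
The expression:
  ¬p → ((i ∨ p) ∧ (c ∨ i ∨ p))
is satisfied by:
  {i: True, p: True}
  {i: True, p: False}
  {p: True, i: False}


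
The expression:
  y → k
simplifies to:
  k ∨ ¬y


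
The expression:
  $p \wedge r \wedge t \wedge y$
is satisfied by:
  {t: True, p: True, r: True, y: True}


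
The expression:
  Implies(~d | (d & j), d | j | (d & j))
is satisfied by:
  {d: True, j: True}
  {d: True, j: False}
  {j: True, d: False}


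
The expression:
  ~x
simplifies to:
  ~x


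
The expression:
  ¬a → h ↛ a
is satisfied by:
  {a: True, h: True}
  {a: True, h: False}
  {h: True, a: False}


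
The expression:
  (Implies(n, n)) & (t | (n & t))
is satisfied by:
  {t: True}


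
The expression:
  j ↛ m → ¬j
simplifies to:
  m ∨ ¬j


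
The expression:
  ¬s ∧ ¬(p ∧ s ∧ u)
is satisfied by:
  {s: False}


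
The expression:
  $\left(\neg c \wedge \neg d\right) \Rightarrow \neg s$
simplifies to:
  $c \vee d \vee \neg s$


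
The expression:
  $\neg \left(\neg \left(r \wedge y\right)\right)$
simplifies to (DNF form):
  $r \wedge y$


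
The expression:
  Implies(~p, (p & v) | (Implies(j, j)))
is always true.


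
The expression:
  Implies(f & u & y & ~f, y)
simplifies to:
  True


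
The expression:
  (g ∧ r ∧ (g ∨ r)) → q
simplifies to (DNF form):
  q ∨ ¬g ∨ ¬r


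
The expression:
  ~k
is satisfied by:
  {k: False}


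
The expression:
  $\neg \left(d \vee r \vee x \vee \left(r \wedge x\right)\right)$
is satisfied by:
  {x: False, d: False, r: False}


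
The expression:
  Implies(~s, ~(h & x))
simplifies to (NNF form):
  s | ~h | ~x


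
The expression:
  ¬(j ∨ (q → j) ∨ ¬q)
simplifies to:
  q ∧ ¬j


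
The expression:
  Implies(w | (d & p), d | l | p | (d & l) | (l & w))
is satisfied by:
  {d: True, l: True, p: True, w: False}
  {d: True, l: True, w: False, p: False}
  {d: True, p: True, w: False, l: False}
  {d: True, w: False, p: False, l: False}
  {l: True, p: True, w: False, d: False}
  {l: True, w: False, p: False, d: False}
  {p: True, l: False, w: False, d: False}
  {l: False, w: False, p: False, d: False}
  {l: True, d: True, w: True, p: True}
  {l: True, d: True, w: True, p: False}
  {d: True, w: True, p: True, l: False}
  {d: True, w: True, l: False, p: False}
  {p: True, w: True, l: True, d: False}
  {w: True, l: True, d: False, p: False}
  {w: True, p: True, d: False, l: False}


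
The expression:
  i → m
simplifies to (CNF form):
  m ∨ ¬i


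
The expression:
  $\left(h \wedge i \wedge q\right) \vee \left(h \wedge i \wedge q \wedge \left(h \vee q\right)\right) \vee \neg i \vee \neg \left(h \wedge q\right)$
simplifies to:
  $\text{True}$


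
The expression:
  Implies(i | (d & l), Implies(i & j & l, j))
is always true.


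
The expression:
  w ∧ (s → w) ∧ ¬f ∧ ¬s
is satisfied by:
  {w: True, f: False, s: False}


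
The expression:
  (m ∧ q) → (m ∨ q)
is always true.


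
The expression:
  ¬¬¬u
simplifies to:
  ¬u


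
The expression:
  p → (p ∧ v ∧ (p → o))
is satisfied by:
  {v: True, o: True, p: False}
  {v: True, o: False, p: False}
  {o: True, v: False, p: False}
  {v: False, o: False, p: False}
  {v: True, p: True, o: True}


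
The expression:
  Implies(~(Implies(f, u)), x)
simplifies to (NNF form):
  u | x | ~f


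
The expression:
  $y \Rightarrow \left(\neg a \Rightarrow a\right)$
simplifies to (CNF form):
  $a \vee \neg y$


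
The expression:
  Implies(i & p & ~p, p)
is always true.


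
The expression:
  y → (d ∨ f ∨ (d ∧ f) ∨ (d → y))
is always true.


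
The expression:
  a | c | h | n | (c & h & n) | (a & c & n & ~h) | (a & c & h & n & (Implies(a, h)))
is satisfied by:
  {n: True, a: True, c: True, h: True}
  {n: True, a: True, c: True, h: False}
  {n: True, a: True, h: True, c: False}
  {n: True, a: True, h: False, c: False}
  {n: True, c: True, h: True, a: False}
  {n: True, c: True, h: False, a: False}
  {n: True, c: False, h: True, a: False}
  {n: True, c: False, h: False, a: False}
  {a: True, c: True, h: True, n: False}
  {a: True, c: True, h: False, n: False}
  {a: True, h: True, c: False, n: False}
  {a: True, h: False, c: False, n: False}
  {c: True, h: True, a: False, n: False}
  {c: True, a: False, h: False, n: False}
  {h: True, a: False, c: False, n: False}


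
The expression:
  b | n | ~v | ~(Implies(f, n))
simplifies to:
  b | f | n | ~v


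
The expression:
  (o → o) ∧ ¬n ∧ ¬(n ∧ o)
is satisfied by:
  {n: False}


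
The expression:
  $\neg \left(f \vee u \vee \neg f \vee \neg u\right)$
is never true.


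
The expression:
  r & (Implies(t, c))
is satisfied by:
  {r: True, c: True, t: False}
  {r: True, t: False, c: False}
  {r: True, c: True, t: True}


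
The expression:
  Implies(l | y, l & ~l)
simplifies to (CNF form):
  ~l & ~y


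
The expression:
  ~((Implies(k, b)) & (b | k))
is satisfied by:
  {b: False}


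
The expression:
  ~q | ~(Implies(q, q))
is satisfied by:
  {q: False}


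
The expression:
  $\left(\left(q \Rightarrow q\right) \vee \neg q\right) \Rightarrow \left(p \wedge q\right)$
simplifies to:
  $p \wedge q$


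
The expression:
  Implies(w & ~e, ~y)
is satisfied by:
  {e: True, w: False, y: False}
  {w: False, y: False, e: False}
  {y: True, e: True, w: False}
  {y: True, w: False, e: False}
  {e: True, w: True, y: False}
  {w: True, e: False, y: False}
  {y: True, w: True, e: True}


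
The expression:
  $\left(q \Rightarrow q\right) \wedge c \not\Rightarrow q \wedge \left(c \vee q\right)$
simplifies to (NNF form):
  $c \wedge \neg q$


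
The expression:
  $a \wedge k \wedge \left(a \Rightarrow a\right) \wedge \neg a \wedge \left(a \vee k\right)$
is never true.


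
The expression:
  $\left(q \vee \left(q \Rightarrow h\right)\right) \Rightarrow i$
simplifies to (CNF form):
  $i$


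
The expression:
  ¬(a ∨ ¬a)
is never true.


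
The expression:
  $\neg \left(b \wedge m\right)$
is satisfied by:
  {m: False, b: False}
  {b: True, m: False}
  {m: True, b: False}


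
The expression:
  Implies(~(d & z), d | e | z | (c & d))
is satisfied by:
  {d: True, z: True, e: True}
  {d: True, z: True, e: False}
  {d: True, e: True, z: False}
  {d: True, e: False, z: False}
  {z: True, e: True, d: False}
  {z: True, e: False, d: False}
  {e: True, z: False, d: False}


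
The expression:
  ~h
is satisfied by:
  {h: False}


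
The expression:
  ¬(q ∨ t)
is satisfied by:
  {q: False, t: False}


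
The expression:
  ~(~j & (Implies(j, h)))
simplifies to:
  j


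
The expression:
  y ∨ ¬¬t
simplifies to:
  t ∨ y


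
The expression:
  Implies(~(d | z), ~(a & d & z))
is always true.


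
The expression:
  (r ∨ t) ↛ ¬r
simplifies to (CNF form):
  r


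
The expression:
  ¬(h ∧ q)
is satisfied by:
  {h: False, q: False}
  {q: True, h: False}
  {h: True, q: False}


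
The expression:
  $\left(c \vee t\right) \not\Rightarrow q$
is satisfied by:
  {t: True, c: True, q: False}
  {t: True, q: False, c: False}
  {c: True, q: False, t: False}


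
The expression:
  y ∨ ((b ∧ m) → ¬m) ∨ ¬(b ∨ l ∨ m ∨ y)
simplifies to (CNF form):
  y ∨ ¬b ∨ ¬m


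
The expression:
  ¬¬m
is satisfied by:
  {m: True}


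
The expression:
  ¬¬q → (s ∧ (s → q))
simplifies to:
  s ∨ ¬q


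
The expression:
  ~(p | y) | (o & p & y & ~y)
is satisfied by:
  {y: False, p: False}


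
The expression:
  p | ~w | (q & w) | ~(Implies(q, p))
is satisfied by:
  {q: True, p: True, w: False}
  {q: True, w: False, p: False}
  {p: True, w: False, q: False}
  {p: False, w: False, q: False}
  {q: True, p: True, w: True}
  {q: True, w: True, p: False}
  {p: True, w: True, q: False}


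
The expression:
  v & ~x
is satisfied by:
  {v: True, x: False}


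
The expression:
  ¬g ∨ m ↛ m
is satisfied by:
  {g: False}


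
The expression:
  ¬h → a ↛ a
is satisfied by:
  {h: True}


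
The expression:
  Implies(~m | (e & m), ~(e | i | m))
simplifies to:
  ~e & (m | ~i)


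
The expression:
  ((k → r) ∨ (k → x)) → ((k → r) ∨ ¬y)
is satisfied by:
  {r: True, k: False, y: False, x: False}
  {r: False, k: False, y: False, x: False}
  {r: True, x: True, k: False, y: False}
  {x: True, r: False, k: False, y: False}
  {r: True, y: True, x: False, k: False}
  {y: True, x: False, k: False, r: False}
  {r: True, x: True, y: True, k: False}
  {x: True, y: True, r: False, k: False}
  {r: True, k: True, x: False, y: False}
  {k: True, x: False, y: False, r: False}
  {r: True, x: True, k: True, y: False}
  {x: True, k: True, r: False, y: False}
  {r: True, y: True, k: True, x: False}
  {y: True, k: True, x: False, r: False}
  {r: True, x: True, y: True, k: True}


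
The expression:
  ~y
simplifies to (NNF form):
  ~y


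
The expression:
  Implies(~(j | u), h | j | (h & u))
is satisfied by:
  {u: True, h: True, j: True}
  {u: True, h: True, j: False}
  {u: True, j: True, h: False}
  {u: True, j: False, h: False}
  {h: True, j: True, u: False}
  {h: True, j: False, u: False}
  {j: True, h: False, u: False}


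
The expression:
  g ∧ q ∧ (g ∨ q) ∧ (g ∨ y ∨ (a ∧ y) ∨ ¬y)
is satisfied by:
  {g: True, q: True}


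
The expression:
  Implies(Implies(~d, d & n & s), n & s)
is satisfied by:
  {s: True, n: True, d: False}
  {s: True, n: False, d: False}
  {n: True, s: False, d: False}
  {s: False, n: False, d: False}
  {d: True, s: True, n: True}


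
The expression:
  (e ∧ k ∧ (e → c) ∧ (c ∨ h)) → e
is always true.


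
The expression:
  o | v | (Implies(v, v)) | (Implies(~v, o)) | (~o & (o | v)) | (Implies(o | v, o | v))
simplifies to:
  True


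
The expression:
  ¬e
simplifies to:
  ¬e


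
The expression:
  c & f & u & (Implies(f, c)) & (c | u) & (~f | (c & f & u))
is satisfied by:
  {c: True, u: True, f: True}


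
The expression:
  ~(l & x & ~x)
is always true.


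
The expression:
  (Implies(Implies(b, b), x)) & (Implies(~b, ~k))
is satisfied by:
  {b: True, x: True, k: False}
  {x: True, k: False, b: False}
  {b: True, k: True, x: True}


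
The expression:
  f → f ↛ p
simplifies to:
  ¬f ∨ ¬p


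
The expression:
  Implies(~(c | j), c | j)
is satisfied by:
  {c: True, j: True}
  {c: True, j: False}
  {j: True, c: False}


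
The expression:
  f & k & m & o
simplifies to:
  f & k & m & o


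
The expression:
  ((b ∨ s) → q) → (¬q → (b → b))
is always true.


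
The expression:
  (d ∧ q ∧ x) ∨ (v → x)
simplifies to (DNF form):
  x ∨ ¬v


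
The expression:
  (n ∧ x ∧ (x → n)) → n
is always true.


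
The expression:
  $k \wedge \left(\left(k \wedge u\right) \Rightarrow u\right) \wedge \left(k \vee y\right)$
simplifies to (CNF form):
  $k$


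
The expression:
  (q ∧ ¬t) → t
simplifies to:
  t ∨ ¬q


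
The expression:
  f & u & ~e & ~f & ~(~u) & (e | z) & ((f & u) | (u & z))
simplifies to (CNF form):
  False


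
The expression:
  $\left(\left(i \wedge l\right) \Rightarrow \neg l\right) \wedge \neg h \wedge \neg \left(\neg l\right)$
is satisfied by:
  {l: True, i: False, h: False}


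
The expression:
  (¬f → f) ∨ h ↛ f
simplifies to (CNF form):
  f ∨ h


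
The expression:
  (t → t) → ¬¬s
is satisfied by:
  {s: True}


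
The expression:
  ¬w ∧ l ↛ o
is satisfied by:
  {l: True, o: False, w: False}


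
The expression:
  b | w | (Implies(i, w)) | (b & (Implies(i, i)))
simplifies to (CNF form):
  b | w | ~i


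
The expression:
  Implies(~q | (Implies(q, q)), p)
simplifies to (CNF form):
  p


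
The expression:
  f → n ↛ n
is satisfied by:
  {f: False}


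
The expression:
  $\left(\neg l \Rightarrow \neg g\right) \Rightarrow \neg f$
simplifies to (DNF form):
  $\left(g \wedge \neg l\right) \vee \neg f$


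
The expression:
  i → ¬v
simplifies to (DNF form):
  ¬i ∨ ¬v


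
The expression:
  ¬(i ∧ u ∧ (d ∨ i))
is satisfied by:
  {u: False, i: False}
  {i: True, u: False}
  {u: True, i: False}


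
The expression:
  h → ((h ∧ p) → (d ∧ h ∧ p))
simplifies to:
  d ∨ ¬h ∨ ¬p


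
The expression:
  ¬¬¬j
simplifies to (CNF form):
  ¬j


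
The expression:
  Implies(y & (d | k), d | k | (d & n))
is always true.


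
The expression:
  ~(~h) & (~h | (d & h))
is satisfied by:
  {h: True, d: True}


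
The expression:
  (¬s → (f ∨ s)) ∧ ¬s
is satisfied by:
  {f: True, s: False}


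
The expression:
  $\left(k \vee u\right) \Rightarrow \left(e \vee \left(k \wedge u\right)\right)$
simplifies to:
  $e \vee \left(k \wedge u\right) \vee \left(\neg k \wedge \neg u\right)$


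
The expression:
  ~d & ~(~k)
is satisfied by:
  {k: True, d: False}


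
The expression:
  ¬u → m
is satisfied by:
  {m: True, u: True}
  {m: True, u: False}
  {u: True, m: False}


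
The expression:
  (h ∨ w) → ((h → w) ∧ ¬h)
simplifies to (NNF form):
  ¬h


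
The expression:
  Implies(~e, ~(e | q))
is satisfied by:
  {e: True, q: False}
  {q: False, e: False}
  {q: True, e: True}


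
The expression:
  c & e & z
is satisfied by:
  {c: True, z: True, e: True}


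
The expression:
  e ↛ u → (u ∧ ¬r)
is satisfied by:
  {u: True, e: False}
  {e: False, u: False}
  {e: True, u: True}


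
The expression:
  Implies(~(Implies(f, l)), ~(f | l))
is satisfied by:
  {l: True, f: False}
  {f: False, l: False}
  {f: True, l: True}


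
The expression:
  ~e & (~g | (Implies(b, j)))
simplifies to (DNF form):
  (j & ~e) | (~b & ~e) | (~e & ~g)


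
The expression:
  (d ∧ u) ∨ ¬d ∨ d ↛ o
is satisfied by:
  {u: True, o: False, d: False}
  {o: False, d: False, u: False}
  {d: True, u: True, o: False}
  {d: True, o: False, u: False}
  {u: True, o: True, d: False}
  {o: True, u: False, d: False}
  {d: True, o: True, u: True}


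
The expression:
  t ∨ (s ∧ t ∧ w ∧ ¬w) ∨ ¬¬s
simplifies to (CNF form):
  s ∨ t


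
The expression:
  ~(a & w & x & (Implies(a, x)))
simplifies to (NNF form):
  ~a | ~w | ~x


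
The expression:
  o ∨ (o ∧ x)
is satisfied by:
  {o: True}


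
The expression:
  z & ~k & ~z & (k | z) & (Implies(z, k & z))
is never true.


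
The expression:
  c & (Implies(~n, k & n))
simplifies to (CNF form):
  c & n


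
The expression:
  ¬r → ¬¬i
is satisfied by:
  {i: True, r: True}
  {i: True, r: False}
  {r: True, i: False}


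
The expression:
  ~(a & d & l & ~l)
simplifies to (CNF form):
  True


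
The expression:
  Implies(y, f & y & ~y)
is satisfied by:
  {y: False}


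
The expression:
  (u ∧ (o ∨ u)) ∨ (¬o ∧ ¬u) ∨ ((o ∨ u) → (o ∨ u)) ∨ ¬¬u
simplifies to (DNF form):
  True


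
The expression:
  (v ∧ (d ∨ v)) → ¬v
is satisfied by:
  {v: False}


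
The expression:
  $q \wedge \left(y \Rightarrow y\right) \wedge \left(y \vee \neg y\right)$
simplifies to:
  $q$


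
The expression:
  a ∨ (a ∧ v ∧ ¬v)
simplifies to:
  a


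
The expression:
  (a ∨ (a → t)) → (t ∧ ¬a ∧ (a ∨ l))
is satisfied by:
  {t: True, l: True, a: False}


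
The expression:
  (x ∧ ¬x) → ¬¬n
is always true.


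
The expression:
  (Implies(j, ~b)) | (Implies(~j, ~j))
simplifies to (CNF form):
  True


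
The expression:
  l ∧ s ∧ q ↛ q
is never true.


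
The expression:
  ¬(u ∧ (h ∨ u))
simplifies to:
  ¬u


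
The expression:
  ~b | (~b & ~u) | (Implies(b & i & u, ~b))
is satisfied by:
  {u: False, b: False, i: False}
  {i: True, u: False, b: False}
  {b: True, u: False, i: False}
  {i: True, b: True, u: False}
  {u: True, i: False, b: False}
  {i: True, u: True, b: False}
  {b: True, u: True, i: False}


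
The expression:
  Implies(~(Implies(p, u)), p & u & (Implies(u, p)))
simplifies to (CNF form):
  u | ~p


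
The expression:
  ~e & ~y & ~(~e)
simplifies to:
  False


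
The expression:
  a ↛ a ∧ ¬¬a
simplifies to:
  False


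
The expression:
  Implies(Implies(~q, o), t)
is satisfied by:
  {t: True, q: False, o: False}
  {t: True, o: True, q: False}
  {t: True, q: True, o: False}
  {t: True, o: True, q: True}
  {o: False, q: False, t: False}


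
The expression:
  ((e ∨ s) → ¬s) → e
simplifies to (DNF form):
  e ∨ s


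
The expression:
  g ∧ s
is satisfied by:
  {s: True, g: True}


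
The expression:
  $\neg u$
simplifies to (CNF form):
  $\neg u$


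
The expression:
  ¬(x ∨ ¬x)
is never true.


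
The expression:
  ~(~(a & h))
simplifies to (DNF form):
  a & h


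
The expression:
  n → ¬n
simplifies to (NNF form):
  ¬n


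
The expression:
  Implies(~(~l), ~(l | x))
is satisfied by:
  {l: False}


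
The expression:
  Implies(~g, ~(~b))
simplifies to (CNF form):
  b | g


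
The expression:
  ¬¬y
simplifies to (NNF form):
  y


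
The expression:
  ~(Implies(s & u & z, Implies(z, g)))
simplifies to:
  s & u & z & ~g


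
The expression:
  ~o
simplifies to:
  ~o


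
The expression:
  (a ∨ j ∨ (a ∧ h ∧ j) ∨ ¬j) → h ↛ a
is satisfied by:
  {h: True, a: False}


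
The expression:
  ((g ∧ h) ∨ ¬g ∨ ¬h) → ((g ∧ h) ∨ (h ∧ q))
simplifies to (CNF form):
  h ∧ (g ∨ q)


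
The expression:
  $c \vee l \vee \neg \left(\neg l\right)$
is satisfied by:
  {c: True, l: True}
  {c: True, l: False}
  {l: True, c: False}


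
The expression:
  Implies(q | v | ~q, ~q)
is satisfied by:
  {q: False}


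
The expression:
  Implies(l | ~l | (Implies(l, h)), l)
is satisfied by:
  {l: True}


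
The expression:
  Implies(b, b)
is always true.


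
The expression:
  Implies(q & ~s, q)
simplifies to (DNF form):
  True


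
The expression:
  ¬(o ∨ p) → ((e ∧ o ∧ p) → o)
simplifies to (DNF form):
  True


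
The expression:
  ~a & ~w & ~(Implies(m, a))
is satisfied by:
  {m: True, w: False, a: False}


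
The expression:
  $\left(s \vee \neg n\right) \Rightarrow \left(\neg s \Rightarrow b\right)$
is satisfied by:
  {n: True, b: True, s: True}
  {n: True, b: True, s: False}
  {n: True, s: True, b: False}
  {n: True, s: False, b: False}
  {b: True, s: True, n: False}
  {b: True, s: False, n: False}
  {s: True, b: False, n: False}


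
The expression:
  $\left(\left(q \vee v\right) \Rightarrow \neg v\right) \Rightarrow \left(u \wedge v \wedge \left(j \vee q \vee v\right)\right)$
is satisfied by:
  {v: True}


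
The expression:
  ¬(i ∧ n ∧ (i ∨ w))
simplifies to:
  ¬i ∨ ¬n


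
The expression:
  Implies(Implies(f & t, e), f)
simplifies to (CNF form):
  f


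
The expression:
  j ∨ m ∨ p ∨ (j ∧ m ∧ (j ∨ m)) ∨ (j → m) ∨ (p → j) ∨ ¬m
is always true.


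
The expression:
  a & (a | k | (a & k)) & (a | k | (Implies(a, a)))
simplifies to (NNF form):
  a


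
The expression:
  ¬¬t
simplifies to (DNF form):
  t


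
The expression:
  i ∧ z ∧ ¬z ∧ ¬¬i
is never true.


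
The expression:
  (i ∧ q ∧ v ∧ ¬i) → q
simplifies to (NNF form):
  True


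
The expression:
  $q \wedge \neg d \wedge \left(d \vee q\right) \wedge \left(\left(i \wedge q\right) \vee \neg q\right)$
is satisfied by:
  {i: True, q: True, d: False}


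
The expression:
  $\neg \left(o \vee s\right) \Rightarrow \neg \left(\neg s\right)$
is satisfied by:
  {o: True, s: True}
  {o: True, s: False}
  {s: True, o: False}


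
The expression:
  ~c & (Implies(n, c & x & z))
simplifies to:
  ~c & ~n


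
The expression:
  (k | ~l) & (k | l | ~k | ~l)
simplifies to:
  k | ~l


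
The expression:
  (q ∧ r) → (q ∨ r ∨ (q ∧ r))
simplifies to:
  True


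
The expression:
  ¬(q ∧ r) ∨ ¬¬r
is always true.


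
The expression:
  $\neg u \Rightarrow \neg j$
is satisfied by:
  {u: True, j: False}
  {j: False, u: False}
  {j: True, u: True}


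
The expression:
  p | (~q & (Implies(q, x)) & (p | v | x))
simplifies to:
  p | (v & ~q) | (x & ~q)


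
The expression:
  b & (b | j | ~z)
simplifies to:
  b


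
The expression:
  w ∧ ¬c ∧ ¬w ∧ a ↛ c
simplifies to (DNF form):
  False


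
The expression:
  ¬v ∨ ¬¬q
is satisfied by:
  {q: True, v: False}
  {v: False, q: False}
  {v: True, q: True}


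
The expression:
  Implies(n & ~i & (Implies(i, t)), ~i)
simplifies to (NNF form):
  True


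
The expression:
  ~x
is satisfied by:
  {x: False}


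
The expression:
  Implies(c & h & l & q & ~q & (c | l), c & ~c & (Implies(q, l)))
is always true.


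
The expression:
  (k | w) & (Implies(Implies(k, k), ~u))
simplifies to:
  ~u & (k | w)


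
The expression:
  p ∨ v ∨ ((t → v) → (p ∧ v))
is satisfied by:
  {t: True, v: True, p: True}
  {t: True, v: True, p: False}
  {t: True, p: True, v: False}
  {t: True, p: False, v: False}
  {v: True, p: True, t: False}
  {v: True, p: False, t: False}
  {p: True, v: False, t: False}


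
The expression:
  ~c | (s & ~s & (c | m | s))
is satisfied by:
  {c: False}


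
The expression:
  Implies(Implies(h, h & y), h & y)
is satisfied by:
  {h: True}


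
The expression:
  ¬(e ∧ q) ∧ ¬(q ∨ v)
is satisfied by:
  {q: False, v: False}


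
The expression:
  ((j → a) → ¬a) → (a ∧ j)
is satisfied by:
  {a: True}


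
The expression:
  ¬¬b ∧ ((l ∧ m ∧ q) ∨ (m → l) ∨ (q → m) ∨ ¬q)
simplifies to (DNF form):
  b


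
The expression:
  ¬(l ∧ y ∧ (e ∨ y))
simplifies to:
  ¬l ∨ ¬y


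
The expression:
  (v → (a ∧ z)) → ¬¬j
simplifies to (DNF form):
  j ∨ (v ∧ ¬a) ∨ (v ∧ ¬z)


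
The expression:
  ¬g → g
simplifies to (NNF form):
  g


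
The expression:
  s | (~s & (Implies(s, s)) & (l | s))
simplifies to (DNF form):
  l | s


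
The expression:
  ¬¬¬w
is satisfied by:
  {w: False}


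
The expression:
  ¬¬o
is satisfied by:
  {o: True}


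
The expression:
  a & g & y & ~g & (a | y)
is never true.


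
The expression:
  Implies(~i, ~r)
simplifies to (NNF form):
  i | ~r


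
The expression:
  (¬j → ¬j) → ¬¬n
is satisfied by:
  {n: True}


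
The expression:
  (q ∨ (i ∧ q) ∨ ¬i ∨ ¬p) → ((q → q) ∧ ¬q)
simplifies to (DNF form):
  ¬q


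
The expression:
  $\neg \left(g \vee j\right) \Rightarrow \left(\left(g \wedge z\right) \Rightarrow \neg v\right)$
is always true.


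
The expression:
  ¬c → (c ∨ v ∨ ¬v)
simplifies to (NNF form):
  True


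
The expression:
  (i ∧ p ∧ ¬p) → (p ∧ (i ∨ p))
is always true.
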